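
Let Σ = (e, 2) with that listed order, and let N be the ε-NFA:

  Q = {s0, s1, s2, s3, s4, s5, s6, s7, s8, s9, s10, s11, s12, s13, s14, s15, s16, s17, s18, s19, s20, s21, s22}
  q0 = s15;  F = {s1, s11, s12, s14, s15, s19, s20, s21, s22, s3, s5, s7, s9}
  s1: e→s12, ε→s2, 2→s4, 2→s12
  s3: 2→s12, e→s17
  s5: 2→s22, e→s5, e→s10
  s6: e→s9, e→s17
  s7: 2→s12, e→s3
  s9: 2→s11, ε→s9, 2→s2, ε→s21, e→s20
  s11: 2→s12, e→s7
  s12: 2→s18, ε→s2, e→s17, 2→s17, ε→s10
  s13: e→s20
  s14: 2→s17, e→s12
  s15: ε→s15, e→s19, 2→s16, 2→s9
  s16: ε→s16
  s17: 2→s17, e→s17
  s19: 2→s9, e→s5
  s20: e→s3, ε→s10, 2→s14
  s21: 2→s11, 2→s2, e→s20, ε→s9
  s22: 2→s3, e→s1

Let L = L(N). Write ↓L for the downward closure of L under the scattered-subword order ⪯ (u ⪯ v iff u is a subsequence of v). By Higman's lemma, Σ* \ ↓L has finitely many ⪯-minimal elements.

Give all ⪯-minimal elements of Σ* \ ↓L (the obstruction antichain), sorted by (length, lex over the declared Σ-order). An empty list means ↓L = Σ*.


Antichain: [2eee, 2e22, 222e, 2222, ee22e, ee2ee2].

|Q|=23, |F|=13, |δ|=46 (9 ε).
min D↑ (13 st, q0=0, F={12}): 0:e→1,2→2 1:e→3,2→2 2:e→4,2→5 3:e→3,2→6 4:e→7,2→8 5:e→9,2→10 6:e→11,2→7 7:e→12,2→10 8:e→10,2→12 9:e→7,2→10 10:e→12,2→12 11:e→10,2→10 12:e→12,2→12 (ε-aug+det+¬).
'2eee': |S_i|=[19, 16, 11, 6, 1] end={s17} — reject; 4/4 deletions ∈↓L.
'2e22': |S_i|=[19, 16, 11, 7, 2] end={s17,s18} — reject; 4/4 single-dels accept.
'222e': |S_i|=[19, 16, 10, 5, 1] end={s17} ∉↓L; 4/4 deletions ∈↓L.
'2222': |S_i|=[19, 16, 10, 5, 2] end={s17,s18} ∉↓L; 4/4 del acc.
'ee22e': N↓-sim [19, 17, 13, 10, 7, 1] end={s17} ∉↓L; 5/5 del acc.
'ee2ee2': |S_i|=[19, 17, 13, 10, 7, 5, 2] end={s17,s18} rej; 6/6 deletions ∈↓L.
6 minimals (antichain).


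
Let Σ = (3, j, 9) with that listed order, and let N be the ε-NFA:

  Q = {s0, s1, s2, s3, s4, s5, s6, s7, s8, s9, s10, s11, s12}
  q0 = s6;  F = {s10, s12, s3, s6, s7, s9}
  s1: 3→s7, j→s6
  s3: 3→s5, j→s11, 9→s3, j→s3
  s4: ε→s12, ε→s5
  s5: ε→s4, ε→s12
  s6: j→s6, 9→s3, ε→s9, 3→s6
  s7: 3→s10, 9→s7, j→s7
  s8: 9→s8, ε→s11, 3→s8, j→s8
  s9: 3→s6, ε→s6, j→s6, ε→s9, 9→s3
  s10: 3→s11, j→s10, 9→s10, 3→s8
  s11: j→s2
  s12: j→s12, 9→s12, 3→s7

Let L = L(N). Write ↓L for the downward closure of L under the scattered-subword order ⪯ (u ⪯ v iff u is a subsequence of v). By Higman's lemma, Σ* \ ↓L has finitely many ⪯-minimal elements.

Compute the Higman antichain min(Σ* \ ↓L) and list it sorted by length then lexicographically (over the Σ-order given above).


A = [93333].

|Q|=13, |F|=6, |δ|=34 (8 ε).
min D↑ (6 st, q0=0, F={5}): 0:3→0,j→0,9→1 1:3→2,j→1,9→1 2:3→3,j→2,9→2 3:3→4,j→3,9→3 4:3→5,j→4,9→4 5:3→5,j→5,9→5 [Hopcroft].
'93333': N↓-sim [11, 9, 8, 5, 4, 3] end={s11,s2,s8} ∉↓L; 5/5 deletions ∈↓L.
1 obstructions.


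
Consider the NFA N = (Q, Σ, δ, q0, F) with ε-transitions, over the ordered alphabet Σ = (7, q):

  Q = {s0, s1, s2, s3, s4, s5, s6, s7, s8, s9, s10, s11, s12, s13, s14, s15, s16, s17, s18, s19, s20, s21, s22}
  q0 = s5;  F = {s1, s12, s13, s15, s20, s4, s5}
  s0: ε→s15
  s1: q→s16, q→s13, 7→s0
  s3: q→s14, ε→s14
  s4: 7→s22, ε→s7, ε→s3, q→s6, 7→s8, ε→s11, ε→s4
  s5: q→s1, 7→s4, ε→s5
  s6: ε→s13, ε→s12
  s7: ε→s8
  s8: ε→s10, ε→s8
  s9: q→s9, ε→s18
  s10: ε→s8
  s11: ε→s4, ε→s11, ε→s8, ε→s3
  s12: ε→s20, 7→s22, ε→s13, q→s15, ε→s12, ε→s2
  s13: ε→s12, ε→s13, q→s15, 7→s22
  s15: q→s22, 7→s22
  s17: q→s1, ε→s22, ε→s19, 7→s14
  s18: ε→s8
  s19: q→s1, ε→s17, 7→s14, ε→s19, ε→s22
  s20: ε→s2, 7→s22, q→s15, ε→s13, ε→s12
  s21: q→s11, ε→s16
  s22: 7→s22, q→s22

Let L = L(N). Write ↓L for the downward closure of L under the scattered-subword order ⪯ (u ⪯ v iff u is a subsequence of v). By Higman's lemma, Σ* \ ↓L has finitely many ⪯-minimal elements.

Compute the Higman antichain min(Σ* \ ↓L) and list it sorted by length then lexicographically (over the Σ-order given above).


|Q|=23, |F|=7, |δ|=59 (34 ε).
min D↑ (6 st, q0=0, F={3}): 0:7→1,q→2 1:7→3,q→4 2:7→5,q→4 3:7→3,q→3 4:7→3,q→5 5:7→3,q→3.
'77': |S_i|=[18, 15, 3] end={s10,s22,s8} ∉↓L; 2/2 del acc.
'q7q': |S_i|=[18, 11, 3, 1] end={s22} ∉↓L; 3/3 del acc.
'qq7': run [18, 11, 7, 1] end={s22} rej; 3/3 del acc.
'7qqq': N↓-sim [18, 15, 8, 2, 1] end={s22} ∉↓L; 4/4 deletions ∈↓L.
'qqqq': N↓-sim [18, 11, 7, 2, 1] end={s22} ∉↓L; 4/4 del acc.
5 words, ⪯-incomp.

A = [77, q7q, qq7, 7qqq, qqqq].


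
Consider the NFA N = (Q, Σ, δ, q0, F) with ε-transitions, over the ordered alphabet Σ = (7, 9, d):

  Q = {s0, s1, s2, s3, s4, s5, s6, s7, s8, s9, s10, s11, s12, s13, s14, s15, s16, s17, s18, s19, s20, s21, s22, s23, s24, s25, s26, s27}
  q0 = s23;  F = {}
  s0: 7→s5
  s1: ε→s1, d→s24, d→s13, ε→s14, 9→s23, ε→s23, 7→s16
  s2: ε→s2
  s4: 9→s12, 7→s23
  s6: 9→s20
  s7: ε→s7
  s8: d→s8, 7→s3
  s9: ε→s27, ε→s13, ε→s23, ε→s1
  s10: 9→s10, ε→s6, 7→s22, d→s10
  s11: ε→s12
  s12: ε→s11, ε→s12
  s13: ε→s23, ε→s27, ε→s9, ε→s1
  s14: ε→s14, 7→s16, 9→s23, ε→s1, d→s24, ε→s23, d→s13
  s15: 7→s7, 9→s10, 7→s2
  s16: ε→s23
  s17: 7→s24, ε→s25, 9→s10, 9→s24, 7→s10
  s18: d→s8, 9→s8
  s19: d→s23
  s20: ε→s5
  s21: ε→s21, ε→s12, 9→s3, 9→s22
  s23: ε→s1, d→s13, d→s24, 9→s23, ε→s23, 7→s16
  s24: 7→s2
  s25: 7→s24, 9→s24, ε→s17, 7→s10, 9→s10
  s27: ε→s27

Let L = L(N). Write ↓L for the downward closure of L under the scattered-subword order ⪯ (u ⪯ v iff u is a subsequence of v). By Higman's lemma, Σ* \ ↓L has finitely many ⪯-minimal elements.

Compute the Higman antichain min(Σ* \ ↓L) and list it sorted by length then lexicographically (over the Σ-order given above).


|Q|=28, |F|=0, |δ|=67 (29 ε).
min D↑ (1 st, q0=0, F={0}): 0:7→0,9→0,d→0 (ε-aug+det+¬).
ε ∈ L(D↑) ⇒ ↓L = ∅.

A = [ε].


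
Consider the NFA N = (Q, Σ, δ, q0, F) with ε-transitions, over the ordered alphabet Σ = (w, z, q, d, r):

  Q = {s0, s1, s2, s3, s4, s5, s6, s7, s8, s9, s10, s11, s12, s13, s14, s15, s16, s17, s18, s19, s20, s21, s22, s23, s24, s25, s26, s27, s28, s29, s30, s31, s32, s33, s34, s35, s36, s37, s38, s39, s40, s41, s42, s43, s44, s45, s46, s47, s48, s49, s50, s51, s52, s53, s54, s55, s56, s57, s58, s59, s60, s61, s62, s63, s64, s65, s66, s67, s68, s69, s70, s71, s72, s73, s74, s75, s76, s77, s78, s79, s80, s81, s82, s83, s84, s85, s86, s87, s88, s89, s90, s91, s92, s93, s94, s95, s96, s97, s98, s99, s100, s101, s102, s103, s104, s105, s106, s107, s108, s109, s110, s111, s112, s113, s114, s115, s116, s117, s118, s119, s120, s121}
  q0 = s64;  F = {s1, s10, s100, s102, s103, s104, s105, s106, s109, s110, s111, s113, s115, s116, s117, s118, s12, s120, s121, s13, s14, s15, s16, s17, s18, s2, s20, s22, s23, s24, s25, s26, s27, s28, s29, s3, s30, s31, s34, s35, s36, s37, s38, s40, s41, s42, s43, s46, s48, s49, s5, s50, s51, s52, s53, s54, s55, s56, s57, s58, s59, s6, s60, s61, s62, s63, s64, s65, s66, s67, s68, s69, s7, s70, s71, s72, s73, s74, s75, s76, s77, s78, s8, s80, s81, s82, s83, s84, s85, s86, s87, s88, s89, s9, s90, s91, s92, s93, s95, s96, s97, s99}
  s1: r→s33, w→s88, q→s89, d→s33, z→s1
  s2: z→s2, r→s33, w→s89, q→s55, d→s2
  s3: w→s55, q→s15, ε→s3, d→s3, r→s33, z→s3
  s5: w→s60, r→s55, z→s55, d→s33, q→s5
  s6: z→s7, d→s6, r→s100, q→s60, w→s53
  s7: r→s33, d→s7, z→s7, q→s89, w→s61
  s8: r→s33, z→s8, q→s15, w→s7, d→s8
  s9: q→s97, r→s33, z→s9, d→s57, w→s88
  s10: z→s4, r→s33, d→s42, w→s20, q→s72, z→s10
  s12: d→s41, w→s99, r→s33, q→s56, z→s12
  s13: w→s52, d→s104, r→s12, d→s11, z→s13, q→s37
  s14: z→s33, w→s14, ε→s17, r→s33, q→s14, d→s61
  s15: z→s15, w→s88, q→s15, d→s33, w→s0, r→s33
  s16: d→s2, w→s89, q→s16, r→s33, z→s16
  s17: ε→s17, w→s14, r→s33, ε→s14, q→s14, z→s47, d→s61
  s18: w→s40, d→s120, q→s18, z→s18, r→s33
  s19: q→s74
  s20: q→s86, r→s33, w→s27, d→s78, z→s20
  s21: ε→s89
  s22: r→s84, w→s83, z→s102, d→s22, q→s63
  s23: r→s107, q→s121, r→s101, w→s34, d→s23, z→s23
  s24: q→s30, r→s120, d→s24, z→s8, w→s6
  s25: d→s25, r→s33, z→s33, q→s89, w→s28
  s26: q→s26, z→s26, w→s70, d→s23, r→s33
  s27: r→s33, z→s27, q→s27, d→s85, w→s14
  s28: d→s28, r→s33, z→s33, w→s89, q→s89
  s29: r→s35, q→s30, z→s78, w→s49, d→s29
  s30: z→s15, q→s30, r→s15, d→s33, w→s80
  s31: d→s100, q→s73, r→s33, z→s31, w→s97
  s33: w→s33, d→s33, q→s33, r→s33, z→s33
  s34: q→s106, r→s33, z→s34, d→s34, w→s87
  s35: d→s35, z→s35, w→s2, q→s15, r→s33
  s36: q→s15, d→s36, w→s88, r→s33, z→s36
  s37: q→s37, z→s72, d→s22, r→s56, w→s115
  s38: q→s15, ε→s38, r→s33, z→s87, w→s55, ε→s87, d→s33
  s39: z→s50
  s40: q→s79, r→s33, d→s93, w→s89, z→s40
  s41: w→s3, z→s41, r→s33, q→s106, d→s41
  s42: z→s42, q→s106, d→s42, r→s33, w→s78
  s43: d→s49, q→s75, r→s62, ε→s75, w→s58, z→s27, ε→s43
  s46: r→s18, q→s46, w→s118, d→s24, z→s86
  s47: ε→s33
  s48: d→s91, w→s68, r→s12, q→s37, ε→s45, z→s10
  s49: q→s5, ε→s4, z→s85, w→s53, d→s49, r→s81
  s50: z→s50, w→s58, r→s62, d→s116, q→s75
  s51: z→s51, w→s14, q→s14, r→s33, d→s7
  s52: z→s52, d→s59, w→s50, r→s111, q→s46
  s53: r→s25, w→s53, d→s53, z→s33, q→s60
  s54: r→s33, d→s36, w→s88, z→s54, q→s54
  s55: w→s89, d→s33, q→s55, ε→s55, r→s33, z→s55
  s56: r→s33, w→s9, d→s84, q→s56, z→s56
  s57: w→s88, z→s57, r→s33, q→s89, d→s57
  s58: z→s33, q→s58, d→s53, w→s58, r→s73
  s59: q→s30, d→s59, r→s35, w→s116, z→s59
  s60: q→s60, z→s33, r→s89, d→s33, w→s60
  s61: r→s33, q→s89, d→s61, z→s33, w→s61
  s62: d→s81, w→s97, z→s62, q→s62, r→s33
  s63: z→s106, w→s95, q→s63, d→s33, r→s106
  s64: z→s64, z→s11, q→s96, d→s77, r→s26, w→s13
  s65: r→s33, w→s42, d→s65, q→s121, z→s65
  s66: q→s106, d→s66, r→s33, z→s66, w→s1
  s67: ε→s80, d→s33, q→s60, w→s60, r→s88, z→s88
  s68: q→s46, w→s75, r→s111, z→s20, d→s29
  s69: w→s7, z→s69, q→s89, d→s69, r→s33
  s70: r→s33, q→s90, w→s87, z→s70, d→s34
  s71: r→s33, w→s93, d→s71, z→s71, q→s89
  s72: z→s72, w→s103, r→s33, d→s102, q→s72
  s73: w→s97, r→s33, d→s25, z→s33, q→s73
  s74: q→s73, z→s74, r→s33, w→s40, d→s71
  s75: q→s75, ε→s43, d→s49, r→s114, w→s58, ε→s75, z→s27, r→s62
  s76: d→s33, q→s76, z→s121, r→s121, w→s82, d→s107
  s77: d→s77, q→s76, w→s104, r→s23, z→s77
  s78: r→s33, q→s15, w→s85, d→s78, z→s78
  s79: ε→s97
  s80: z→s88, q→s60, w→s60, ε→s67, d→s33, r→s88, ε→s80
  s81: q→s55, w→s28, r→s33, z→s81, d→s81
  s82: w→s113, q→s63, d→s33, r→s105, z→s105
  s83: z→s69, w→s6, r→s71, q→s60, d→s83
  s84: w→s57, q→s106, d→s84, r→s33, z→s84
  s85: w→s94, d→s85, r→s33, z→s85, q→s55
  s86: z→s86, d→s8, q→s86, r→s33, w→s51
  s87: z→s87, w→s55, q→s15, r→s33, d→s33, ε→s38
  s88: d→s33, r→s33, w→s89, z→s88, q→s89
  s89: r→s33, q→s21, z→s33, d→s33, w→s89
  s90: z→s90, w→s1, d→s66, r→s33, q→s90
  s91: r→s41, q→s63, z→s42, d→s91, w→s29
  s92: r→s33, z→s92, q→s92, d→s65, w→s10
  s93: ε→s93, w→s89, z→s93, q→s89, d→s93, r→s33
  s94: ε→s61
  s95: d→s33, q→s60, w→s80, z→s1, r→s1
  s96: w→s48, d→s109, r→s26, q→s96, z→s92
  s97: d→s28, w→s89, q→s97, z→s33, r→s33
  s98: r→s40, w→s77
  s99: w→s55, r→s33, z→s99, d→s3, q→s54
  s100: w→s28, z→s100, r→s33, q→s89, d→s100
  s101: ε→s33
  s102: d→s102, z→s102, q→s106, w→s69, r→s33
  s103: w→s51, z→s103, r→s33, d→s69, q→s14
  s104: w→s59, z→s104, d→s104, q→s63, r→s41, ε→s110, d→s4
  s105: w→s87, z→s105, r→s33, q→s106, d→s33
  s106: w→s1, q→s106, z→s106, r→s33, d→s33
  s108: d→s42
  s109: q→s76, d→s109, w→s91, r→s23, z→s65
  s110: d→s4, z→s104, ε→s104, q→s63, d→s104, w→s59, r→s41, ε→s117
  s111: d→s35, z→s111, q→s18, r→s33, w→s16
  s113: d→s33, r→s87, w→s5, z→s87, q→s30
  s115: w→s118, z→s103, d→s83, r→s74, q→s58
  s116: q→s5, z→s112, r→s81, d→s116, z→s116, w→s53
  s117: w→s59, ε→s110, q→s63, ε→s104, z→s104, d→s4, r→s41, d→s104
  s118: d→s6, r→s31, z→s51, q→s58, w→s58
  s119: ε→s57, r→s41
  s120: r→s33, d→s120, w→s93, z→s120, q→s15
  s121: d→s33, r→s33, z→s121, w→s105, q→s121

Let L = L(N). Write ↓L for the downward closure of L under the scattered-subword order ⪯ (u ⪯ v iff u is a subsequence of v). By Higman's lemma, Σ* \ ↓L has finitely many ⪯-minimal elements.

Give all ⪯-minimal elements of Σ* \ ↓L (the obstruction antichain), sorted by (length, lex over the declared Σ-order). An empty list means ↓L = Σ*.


|Q|=122, |F|=102, |δ|=561 (29 ε).
min D↑ (97 st, q0=0, F={15}): 0:w→1,z→0,q→2,d→3,r→4 1:w→5,z→1,q→6,d→7,r→8 2:w→9,z→10,q→2,d→11,r→4 3:w→7,z→3,q→12,d→3,r→13 4:w→14,z→4,q→4,d→13,r→15 5:w→16,z→5,q→17,d→18,r→19 6:w→20,z→21,q→6,d→22,r→23 7:w→18,z→7,q→24,d→7,r→25 8:w→26,z→8,q→23,d→25,r→15 9:w→27,z→28,q→6,d→29,r→8 10:w→28,z→10,q→10,d→30,r→15 11:w→29,z→30,q→12,d→11,r→13 12:w→31,z→32,q→12,d→15,r→32 13:w→33,z→13,q→32,d→13,r→15 14:w→34,z→14,q→35,d→33,r→15 15:w→15,z→15,q→15,d→15,r→15 16:w→36,z→16,q→37,d→38,r→39 17:w→40,z→41,q→17,d→42,r→43 18:w→38,z→18,q→44,d→18,r→45 19:w→46,z→19,q→43,d→45,r→15 20:w→40,z→47,q→36,d→48,r→49 21:w→47,z→21,q→21,d→50,r→15 22:w→48,z→50,q→24,d→22,r→51 23:w→52,z→23,q→23,d→51,r→15 24:w→53,z→54,q→24,d→15,r→54 25:w→55,z→25,q→54,d→25,r→15 26:w→56,z→26,q→57,d→55,r→15 27:w→37,z→58,q→17,d→59,r→19 28:w→58,z→28,q→21,d→60,r→15 29:w→59,z→60,q→24,d→29,r→25 30:w→60,z→30,q→32,d→30,r→15 31:w→61,z→62,q→24,d→15,r→62 32:w→62,z→32,q→32,d→15,r→15 33:w→34,z→33,q→54,d→33,r→15 34:w→56,z→34,q→63,d→15,r→15 35:w→64,z→35,q→35,d→65,r→15 36:w→36,z→15,q→36,d→66,r→67 37:w→36,z→68,q→37,d→69,r→39 38:w→66,z→38,q→70,d→38,r→71 39:w→72,z→39,q→39,d→71,r→15 40:w→36,z→73,q→36,d→74,r→75 41:w→73,z→41,q→41,d→76,r→15 42:w→74,z→76,q→44,d→42,r→77 43:w→78,z→43,q→43,d→77,r→15 44:w→79,z→63,q→44,d→15,r→63 45:w→80,z→45,q→63,d→45,r→15 46:w→81,z→46,q→46,d→80,r→15 47:w→73,z→47,q→82,d→83,r→15 48:w→74,z→83,q→84,d→48,r→85 49:w→78,z→49,q→67,d→85,r→15 50:w→83,z→50,q→54,d→50,r→15 51:w→86,z→51,q→54,d→51,r→15 52:w→87,z→52,q→72,d→86,r→15 53:w→79,z→64,q→84,d→15,r→64 54:w→64,z→54,q→54,d→15,r→15 55:w→56,z→55,q→63,d→55,r→15 56:w→81,z→56,q→56,d→15,r→15 57:w→87,z→57,q→57,d→88,r→15 58:w→68,z→58,q→41,d→89,r→15 59:w→69,z→89,q→44,d→59,r→45 60:w→89,z→60,q→54,d→60,r→15 61:w→70,z→34,q→44,d→15,r→34 62:w→34,z→62,q→54,d→15,r→15 63:w→87,z→63,q→63,d→15,r→15 64:w→87,z→64,q→81,d→15,r→15 65:w→64,z→65,q→54,d→65,r→15 66:w→66,z→15,q→84,d→66,r→90 67:w→72,z→15,q→67,d→90,r→15 68:w→82,z→68,q→68,d→91,r→15 69:w→66,z→91,q→70,d→69,r→71 70:w→84,z→56,q→70,d→15,r→56 71:w→92,z→71,q→56,d→71,r→15 72:w→81,z→15,q→72,d→92,r→15 73:w→82,z→73,q→82,d→93,r→15 74:w→66,z→93,q→84,d→74,r→94 75:w→72,z→75,q→67,d→94,r→15 76:w→93,z→76,q→63,d→76,r→15 77:w→95,z→77,q→63,d→77,r→15 78:w→81,z→78,q→72,d→95,r→15 79:w→84,z→87,q→84,d→15,r→87 80:w→81,z→80,q→56,d→80,r→15 81:w→81,z→15,q→81,d→15,r→15 82:w→82,z→15,q→82,d→96,r→15 83:w→93,z→83,q→81,d→83,r→15 84:w→84,z→15,q→84,d→15,r→81 85:w→95,z→85,q→81,d→85,r→15 86:w→87,z→86,q→81,d→86,r→15 87:w→81,z→87,q→81,d→15,r→15 88:w→87,z→88,q→63,d→88,r→15 89:w→91,z→89,q→63,d→89,r→15 90:w→92,z→15,q→81,d→90,r→15 91:w→96,z→91,q→56,d→91,r→15 92:w→81,z→15,q→81,d→92,r→15 93:w→96,z→93,q→81,d→93,r→15 94:w→92,z→94,q→81,d→94,r→15 95:w→81,z→95,q→81,d→95,r→15 96:w→96,z→15,q→81,d→96,r→15 (ε-aug+det+¬).
'rr': |S_i|=[115, 51, 3] end={s101,s107,s33} rej; 2/2 deletions ∈↓L.
'qzr': N↓-sim [115, 103, 72, 3] end={s101,s107,s33} — reject; 3/3 deletions ∈↓L.
'dqd': |S_i|=[115, 70, 24, 2] end={s107,s33} rej; 3/3 single-dels accept.
'rwwd': |S_i|=[115, 51, 29, 10, 1] end={s33} rej; 4/4 del acc.
'wwwwz': run [115, 103, 77, 44, 15, 2] end={s33,s47} ∉↓L; 5/5 del acc.
'wqwqz': |S_i|=[115, 103, 71, 38, 15, 2] end={s33,s47} ∉↓L; 5/5 single-dels accept.
6 obstructions.

A = [rr, qzr, dqd, rwwd, wwwwz, wqwqz].


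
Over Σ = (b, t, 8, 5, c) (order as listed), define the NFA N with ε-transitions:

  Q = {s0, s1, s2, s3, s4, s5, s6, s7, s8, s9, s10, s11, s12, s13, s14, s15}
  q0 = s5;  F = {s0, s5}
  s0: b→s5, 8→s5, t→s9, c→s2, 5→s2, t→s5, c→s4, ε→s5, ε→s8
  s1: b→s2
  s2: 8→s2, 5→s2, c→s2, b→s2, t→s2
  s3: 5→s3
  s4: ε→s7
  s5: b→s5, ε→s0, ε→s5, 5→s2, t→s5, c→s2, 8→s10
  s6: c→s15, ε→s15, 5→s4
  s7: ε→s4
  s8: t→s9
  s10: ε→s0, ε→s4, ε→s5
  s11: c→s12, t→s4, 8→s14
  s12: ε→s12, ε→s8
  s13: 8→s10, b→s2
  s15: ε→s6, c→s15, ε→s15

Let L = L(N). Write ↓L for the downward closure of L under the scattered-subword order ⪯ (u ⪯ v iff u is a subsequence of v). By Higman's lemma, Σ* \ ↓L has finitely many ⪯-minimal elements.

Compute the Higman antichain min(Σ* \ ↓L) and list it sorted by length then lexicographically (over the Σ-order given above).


|Q|=16, |F|=2, |δ|=42 (14 ε).
min D↑ (2 st, q0=0, F={1}): 0:b→0,t→0,8→0,5→1,c→1 1:b→1,t→1,8→1,5→1,c→1.
'5': |S_i|=[8, 1] end={s2} — reject; 1/1 deletions ∈↓L.
'c': N↓-sim [8, 3] end={s2,s4,s7} rej; 1/1 deletions ∈↓L.
2 minimals (antichain).

A = [5, c].


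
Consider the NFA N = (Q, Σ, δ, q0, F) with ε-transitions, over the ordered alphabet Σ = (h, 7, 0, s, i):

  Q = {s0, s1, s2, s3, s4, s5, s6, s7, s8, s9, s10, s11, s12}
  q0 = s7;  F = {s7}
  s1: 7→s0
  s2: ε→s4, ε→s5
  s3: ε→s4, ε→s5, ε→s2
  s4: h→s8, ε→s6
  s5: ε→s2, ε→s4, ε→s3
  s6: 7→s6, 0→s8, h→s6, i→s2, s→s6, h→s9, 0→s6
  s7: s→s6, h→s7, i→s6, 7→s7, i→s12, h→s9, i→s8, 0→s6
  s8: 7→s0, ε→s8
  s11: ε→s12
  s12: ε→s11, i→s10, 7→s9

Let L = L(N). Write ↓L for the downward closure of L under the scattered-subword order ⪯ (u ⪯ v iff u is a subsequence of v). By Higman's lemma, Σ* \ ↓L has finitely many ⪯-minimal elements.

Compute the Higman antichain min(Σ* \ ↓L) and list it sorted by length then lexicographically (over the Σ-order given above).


min(Σ*\↓L) = [0, s, i].

|Q|=13, |F|=1, |δ|=32 (12 ε).
min D↑ (2 st, q0=0, F={1}): 0:h→0,7→0,0→1,s→1,i→1 1:h→1,7→1,0→1,s→1,i→1 (ε-aug+det+¬).
'0': N↓-sim [12, 8] end={s0,s2,s3,s4,s5,s6,s8,s9} — reject; 1/1 single-dels accept.
's': run [12, 8] end={s0,s2,s3,s4,s5,s6,s8,s9} — reject; 1/1 del acc.
'i': run [12, 11] end={s0,s10,s11,s12,s2,s3,s4,s5,s6,s8,s9} — reject; 1/1 deletions ∈↓L.
3 minimals (antichain).


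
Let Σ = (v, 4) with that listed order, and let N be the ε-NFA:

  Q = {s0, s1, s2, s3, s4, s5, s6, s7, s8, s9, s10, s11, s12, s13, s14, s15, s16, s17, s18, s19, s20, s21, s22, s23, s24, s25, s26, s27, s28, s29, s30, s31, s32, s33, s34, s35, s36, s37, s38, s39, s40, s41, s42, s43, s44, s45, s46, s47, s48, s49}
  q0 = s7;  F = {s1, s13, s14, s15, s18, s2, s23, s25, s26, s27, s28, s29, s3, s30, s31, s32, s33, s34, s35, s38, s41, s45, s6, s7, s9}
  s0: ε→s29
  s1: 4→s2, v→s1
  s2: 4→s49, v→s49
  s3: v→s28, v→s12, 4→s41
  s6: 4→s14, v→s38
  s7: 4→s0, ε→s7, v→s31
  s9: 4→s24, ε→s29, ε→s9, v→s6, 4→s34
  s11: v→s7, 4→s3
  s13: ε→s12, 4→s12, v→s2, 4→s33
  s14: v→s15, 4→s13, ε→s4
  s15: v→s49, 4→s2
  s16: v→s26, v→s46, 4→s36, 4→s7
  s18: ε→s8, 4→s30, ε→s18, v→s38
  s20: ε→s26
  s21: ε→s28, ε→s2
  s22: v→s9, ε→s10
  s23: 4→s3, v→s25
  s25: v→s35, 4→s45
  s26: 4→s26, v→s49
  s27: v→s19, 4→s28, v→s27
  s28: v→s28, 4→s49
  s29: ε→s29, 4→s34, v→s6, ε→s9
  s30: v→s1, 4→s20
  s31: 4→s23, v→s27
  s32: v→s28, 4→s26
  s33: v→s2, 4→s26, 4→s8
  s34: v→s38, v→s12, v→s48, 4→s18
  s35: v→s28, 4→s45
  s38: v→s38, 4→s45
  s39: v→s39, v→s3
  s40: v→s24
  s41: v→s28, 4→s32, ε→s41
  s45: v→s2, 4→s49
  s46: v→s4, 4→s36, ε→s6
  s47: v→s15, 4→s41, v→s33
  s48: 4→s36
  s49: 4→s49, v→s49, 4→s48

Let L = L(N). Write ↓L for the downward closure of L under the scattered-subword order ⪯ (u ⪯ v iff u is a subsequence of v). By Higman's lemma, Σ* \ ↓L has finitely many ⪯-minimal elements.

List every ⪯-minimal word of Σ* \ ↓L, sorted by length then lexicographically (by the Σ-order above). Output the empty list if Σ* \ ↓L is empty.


min(Σ*\↓L) = [vv44, v44v4, 4v4vv, 44v44, v4vvv4, 44444v].

|Q|=50, |F|=25, |δ|=92 (16 ε).
min D↑ (25 st, q0=0, F={13}): 0:v→1,4→2 1:v→3,4→4 2:v→5,4→6 3:v→3,4→7 4:v→8,4→9 5:v→10,4→11 6:v→10,4→12 7:v→7,4→13 8:v→14,4→15 9:v→7,4→16 10:v→10,4→15 11:v→17,4→18 12:v→10,4→19 13:v→13,4→13 14:v→7,4→15 15:v→20,4→13 16:v→7,4→21 17:v→13,4→20 18:v→20,4→22 19:v→23,4→24 20:v→13,4→13 21:v→7,4→24 22:v→20,4→24 23:v→23,4→20 24:v→13,4→24 [Hopcroft].
'vv44': run [35, 26, 14, 6, 3] end={s36,s48,s49} — reject; 4/4 del acc.
'v44v4': |S_i|=[35, 26, 20, 14, 6, 3] end={s36,s48,s49} rej; 5/5 single-dels accept.
'4v4vv': run [35, 31, 19, 13, 5, 3] end={s36,s48,s49} — reject; 5/5 del acc.
'44v44': run [35, 31, 24, 10, 5, 3] end={s36,s48,s49} rej; 5/5 single-dels accept.
'v4vvv4': |S_i|=[35, 26, 20, 10, 7, 5, 3] end={s36,s48,s49} — reject; 6/6 deletions ∈↓L.
'44444v': |S_i|=[35, 31, 24, 18, 14, 7, 3] end={s36,s48,s49} — reject; 6/6 deletions ∈↓L.
6 minimals (antichain).


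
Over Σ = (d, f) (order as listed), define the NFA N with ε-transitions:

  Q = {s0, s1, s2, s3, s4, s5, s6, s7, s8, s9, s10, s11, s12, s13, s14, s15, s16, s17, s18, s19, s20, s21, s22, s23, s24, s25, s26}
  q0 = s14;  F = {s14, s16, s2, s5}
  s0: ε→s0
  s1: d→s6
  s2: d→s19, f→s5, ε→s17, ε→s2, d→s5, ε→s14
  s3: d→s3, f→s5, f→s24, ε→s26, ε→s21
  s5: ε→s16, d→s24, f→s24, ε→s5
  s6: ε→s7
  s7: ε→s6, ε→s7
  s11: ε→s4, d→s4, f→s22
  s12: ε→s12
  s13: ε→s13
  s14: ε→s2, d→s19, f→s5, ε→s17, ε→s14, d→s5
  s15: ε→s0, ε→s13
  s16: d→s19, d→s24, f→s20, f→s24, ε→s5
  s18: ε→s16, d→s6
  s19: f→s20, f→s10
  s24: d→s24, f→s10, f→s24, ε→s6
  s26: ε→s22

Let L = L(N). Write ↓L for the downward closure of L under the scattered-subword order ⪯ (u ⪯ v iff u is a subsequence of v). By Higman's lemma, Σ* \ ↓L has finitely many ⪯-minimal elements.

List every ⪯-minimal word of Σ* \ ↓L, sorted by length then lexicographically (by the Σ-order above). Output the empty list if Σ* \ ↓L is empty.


|Q|=27, |F|=4, |δ|=47 (23 ε).
min D↑ (3 st, q0=0, F={2}): 0:d→1,f→1 1:d→2,f→2 2:d→2,f→2 (ε-aug+det+¬).
'dd': run [11, 8, 6] end={s10,s19,s20,s24,s6,s7} ∉↓L; 2/2 deletions ∈↓L.
'df': run [11, 8, 5] end={s10,s20,s24,s6,s7} rej; 2/2 del acc.
'fd': run [11, 8, 6] end={s10,s19,s20,s24,s6,s7} rej; 2/2 deletions ∈↓L.
'ff': |S_i|=[11, 8, 5] end={s10,s20,s24,s6,s7} rej; 2/2 deletions ∈↓L.
4 obstructions.

A = [dd, df, fd, ff].


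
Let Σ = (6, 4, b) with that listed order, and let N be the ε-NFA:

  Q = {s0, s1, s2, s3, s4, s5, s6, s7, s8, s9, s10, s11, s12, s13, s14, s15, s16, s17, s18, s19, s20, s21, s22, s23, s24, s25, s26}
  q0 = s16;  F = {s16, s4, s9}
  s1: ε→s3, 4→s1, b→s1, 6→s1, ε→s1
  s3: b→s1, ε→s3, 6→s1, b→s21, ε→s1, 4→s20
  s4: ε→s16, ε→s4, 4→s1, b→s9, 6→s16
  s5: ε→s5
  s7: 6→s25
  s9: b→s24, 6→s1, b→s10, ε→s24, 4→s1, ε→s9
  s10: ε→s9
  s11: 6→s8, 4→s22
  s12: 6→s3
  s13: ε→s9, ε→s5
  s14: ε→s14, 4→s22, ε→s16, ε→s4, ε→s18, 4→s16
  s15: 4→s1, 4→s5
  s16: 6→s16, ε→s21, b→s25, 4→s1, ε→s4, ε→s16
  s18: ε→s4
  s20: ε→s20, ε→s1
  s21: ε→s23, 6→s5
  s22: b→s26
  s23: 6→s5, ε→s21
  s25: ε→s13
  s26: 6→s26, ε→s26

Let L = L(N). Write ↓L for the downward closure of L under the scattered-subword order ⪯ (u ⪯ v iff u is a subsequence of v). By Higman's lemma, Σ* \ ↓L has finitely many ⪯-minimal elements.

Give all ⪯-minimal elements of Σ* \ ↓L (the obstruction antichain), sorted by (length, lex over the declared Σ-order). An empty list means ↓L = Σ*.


|Q|=27, |F|=3, |δ|=55 (26 ε).
min D↑ (3 st, q0=0, F={1}): 0:6→0,4→1,b→2 1:6→1,4→1,b→1 2:6→1,4→1,b→2 (ε-aug+det+¬).
'4': |S_i|=[13, 6] end={s1,s20,s21,s23,s3,s5} — reject; 1/1 del acc.
'b6': |S_i|=[13, 11, 6] end={s1,s20,s21,s23,s3,s5} ∉↓L; 2/2 del acc.
2 words, ⪯-incomp.

Antichain: [4, b6].


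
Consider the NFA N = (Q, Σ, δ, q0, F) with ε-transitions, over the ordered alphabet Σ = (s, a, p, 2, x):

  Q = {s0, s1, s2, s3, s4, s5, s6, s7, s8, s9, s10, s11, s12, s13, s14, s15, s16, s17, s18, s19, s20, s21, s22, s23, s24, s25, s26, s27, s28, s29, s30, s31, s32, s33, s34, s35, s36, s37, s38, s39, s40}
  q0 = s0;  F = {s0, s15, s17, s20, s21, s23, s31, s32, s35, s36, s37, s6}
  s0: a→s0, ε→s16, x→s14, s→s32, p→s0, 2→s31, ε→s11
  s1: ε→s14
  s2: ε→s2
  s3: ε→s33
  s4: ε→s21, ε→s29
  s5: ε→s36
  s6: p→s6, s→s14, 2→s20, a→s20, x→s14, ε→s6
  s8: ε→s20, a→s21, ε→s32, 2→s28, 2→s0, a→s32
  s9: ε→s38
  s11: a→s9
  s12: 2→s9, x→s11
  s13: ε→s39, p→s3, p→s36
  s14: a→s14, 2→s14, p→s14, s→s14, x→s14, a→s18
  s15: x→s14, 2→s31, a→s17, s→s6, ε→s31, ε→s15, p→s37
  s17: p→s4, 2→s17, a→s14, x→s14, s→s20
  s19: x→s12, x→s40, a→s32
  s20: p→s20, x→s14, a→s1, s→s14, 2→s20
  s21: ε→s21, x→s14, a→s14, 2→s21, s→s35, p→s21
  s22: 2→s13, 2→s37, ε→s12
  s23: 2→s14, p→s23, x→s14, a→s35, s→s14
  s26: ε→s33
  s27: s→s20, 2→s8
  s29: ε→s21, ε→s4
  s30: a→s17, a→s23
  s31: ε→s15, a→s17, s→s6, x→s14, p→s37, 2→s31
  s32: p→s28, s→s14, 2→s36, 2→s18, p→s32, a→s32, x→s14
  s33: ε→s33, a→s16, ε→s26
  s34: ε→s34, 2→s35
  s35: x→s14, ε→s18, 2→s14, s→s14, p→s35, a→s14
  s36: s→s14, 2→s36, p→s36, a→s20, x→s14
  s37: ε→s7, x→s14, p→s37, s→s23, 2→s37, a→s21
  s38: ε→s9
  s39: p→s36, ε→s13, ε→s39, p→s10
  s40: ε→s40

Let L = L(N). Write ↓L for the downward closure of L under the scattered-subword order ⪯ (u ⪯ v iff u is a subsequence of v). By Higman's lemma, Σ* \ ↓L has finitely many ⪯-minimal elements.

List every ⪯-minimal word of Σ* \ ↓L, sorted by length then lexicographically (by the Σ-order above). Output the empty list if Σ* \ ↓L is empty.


|Q|=41, |F|=12, |δ|=120 (30 ε).
min D↑ (12 st, q0=0, F={3}): 0:s→1,a→0,p→0,2→2,x→3 1:s→3,a→1,p→1,2→4,x→3 2:s→5,a→6,p→7,2→2,x→3 3:s→3,a→3,p→3,2→3,x→3 4:s→3,a→8,p→4,2→4,x→3 5:s→3,a→8,p→5,2→8,x→3 6:s→8,a→3,p→9,2→6,x→3 7:s→10,a→9,p→7,2→7,x→3 8:s→3,a→3,p→8,2→8,x→3 9:s→11,a→3,p→9,2→9,x→3 10:s→3,a→11,p→10,2→3,x→3 11:s→3,a→3,p→11,2→3,x→3 (ε-aug+det+¬).
'x': |S_i|=[23, 2] end={s14,s18} — reject; 1/1 del acc.
'ss': run [23, 10, 2] end={s14,s18} — reject; 2/2 deletions ∈↓L.
'2aa': run [23, 16, 9, 3] end={s1,s14,s18} rej; 3/3 del acc.
'2s2a': |S_i|=[23, 16, 7, 4, 3] end={s1,s14,s18} rej; 4/4 single-dels accept.
'2ps2': |S_i|=[23, 16, 13, 4, 2] end={s14,s18} ∉↓L; 4/4 deletions ∈↓L.
5 words, ⪯-incomp.

min(Σ*\↓L) = [x, ss, 2aa, 2s2a, 2ps2].


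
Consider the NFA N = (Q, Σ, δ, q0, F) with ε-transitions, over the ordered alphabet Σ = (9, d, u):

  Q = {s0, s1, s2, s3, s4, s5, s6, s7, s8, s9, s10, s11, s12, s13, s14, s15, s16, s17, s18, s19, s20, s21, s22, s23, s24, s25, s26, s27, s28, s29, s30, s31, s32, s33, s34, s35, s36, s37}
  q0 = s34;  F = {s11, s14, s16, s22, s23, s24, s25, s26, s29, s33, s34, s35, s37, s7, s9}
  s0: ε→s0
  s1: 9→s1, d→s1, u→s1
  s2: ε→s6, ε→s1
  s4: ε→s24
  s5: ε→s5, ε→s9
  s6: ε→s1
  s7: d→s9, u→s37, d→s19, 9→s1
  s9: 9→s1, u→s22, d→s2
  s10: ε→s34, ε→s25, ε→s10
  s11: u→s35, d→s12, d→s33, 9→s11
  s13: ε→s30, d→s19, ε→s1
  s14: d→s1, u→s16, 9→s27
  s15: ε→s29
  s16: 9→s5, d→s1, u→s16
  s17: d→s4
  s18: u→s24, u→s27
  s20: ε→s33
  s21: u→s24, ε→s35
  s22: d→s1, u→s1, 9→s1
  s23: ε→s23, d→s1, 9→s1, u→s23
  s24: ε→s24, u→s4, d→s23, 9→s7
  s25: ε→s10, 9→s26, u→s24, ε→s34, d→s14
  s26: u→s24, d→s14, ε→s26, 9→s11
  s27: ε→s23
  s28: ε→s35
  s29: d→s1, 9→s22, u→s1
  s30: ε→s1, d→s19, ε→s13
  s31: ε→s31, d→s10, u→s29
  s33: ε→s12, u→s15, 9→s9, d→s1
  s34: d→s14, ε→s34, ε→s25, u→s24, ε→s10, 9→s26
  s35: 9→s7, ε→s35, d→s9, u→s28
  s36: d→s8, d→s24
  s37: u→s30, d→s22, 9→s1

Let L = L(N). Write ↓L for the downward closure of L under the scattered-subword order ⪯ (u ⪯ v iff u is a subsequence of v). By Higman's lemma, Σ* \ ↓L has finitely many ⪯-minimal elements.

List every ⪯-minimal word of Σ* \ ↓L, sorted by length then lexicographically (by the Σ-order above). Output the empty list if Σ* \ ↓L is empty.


A = [dd, d99, u99, ud9, u9uu, 99duu].

|Q|=38, |F|=15, |δ|=90 (30 ε).
min D↑ (15 st, q0=0, F={6}): 0:9→1,d→2,u→3 1:9→4,d→2,u→3 2:9→5,d→6,u→7 3:9→8,d→5,u→3 4:9→4,d→9,u→10 5:9→6,d→6,u→5 6:9→6,d→6,u→6 7:9→11,d→6,u→7 8:9→6,d→11,u→12 9:9→11,d→6,u→13 10:9→8,d→11,u→10 11:9→6,d→6,u→14 12:9→6,d→14,u→6 13:9→14,d→6,u→6 14:9→6,d→6,u→6 [Hopcroft].
'dd': N↓-sim [28, 15, 3] end={s1,s2,s6} ∉↓L; 2/2 single-dels accept.
'd99': |S_i|=[28, 15, 8, 1] end={s1} — reject; 3/3 single-dels accept.
'u99': run [28, 19, 11, 1] end={s1} ∉↓L; 3/3 deletions ∈↓L.
'ud9': N↓-sim [28, 19, 7, 1] end={s1} ∉↓L; 3/3 del acc.
'u9uu': run [28, 19, 11, 6, 4] end={s1,s13,s19,s30} ∉↓L; 4/4 del acc.
'99duu': run [28, 25, 20, 10, 4, 1] end={s1} ∉↓L; 5/5 del acc.
6 obstructions.


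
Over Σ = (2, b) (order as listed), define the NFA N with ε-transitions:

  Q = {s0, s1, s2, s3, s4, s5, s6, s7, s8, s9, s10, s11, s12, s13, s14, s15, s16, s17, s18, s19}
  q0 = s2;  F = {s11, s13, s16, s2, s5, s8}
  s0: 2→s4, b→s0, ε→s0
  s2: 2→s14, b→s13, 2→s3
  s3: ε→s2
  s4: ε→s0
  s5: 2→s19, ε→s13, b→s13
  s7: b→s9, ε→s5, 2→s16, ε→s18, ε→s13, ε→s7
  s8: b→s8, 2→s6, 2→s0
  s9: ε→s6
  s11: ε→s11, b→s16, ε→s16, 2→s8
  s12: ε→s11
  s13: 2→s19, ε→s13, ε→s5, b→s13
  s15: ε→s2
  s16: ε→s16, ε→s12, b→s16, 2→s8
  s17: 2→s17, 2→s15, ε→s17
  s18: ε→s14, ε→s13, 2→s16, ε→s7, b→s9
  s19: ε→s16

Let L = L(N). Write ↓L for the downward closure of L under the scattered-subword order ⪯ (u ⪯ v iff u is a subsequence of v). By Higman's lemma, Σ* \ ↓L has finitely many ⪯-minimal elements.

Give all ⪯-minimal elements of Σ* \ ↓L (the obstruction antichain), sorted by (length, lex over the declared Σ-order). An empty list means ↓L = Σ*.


min(Σ*\↓L) = [b222].

|Q|=20, |F|=6, |δ|=44 (22 ε).
min D↑ (5 st, q0=0, F={4}): 0:2→0,b→1 1:2→2,b→1 2:2→3,b→2 3:2→4,b→3 4:2→4,b→4 [Hopcroft].
'b222': run [13, 10, 8, 4, 3] end={s0,s4,s6} ∉↓L; 4/4 del acc.
1 minimals (antichain).


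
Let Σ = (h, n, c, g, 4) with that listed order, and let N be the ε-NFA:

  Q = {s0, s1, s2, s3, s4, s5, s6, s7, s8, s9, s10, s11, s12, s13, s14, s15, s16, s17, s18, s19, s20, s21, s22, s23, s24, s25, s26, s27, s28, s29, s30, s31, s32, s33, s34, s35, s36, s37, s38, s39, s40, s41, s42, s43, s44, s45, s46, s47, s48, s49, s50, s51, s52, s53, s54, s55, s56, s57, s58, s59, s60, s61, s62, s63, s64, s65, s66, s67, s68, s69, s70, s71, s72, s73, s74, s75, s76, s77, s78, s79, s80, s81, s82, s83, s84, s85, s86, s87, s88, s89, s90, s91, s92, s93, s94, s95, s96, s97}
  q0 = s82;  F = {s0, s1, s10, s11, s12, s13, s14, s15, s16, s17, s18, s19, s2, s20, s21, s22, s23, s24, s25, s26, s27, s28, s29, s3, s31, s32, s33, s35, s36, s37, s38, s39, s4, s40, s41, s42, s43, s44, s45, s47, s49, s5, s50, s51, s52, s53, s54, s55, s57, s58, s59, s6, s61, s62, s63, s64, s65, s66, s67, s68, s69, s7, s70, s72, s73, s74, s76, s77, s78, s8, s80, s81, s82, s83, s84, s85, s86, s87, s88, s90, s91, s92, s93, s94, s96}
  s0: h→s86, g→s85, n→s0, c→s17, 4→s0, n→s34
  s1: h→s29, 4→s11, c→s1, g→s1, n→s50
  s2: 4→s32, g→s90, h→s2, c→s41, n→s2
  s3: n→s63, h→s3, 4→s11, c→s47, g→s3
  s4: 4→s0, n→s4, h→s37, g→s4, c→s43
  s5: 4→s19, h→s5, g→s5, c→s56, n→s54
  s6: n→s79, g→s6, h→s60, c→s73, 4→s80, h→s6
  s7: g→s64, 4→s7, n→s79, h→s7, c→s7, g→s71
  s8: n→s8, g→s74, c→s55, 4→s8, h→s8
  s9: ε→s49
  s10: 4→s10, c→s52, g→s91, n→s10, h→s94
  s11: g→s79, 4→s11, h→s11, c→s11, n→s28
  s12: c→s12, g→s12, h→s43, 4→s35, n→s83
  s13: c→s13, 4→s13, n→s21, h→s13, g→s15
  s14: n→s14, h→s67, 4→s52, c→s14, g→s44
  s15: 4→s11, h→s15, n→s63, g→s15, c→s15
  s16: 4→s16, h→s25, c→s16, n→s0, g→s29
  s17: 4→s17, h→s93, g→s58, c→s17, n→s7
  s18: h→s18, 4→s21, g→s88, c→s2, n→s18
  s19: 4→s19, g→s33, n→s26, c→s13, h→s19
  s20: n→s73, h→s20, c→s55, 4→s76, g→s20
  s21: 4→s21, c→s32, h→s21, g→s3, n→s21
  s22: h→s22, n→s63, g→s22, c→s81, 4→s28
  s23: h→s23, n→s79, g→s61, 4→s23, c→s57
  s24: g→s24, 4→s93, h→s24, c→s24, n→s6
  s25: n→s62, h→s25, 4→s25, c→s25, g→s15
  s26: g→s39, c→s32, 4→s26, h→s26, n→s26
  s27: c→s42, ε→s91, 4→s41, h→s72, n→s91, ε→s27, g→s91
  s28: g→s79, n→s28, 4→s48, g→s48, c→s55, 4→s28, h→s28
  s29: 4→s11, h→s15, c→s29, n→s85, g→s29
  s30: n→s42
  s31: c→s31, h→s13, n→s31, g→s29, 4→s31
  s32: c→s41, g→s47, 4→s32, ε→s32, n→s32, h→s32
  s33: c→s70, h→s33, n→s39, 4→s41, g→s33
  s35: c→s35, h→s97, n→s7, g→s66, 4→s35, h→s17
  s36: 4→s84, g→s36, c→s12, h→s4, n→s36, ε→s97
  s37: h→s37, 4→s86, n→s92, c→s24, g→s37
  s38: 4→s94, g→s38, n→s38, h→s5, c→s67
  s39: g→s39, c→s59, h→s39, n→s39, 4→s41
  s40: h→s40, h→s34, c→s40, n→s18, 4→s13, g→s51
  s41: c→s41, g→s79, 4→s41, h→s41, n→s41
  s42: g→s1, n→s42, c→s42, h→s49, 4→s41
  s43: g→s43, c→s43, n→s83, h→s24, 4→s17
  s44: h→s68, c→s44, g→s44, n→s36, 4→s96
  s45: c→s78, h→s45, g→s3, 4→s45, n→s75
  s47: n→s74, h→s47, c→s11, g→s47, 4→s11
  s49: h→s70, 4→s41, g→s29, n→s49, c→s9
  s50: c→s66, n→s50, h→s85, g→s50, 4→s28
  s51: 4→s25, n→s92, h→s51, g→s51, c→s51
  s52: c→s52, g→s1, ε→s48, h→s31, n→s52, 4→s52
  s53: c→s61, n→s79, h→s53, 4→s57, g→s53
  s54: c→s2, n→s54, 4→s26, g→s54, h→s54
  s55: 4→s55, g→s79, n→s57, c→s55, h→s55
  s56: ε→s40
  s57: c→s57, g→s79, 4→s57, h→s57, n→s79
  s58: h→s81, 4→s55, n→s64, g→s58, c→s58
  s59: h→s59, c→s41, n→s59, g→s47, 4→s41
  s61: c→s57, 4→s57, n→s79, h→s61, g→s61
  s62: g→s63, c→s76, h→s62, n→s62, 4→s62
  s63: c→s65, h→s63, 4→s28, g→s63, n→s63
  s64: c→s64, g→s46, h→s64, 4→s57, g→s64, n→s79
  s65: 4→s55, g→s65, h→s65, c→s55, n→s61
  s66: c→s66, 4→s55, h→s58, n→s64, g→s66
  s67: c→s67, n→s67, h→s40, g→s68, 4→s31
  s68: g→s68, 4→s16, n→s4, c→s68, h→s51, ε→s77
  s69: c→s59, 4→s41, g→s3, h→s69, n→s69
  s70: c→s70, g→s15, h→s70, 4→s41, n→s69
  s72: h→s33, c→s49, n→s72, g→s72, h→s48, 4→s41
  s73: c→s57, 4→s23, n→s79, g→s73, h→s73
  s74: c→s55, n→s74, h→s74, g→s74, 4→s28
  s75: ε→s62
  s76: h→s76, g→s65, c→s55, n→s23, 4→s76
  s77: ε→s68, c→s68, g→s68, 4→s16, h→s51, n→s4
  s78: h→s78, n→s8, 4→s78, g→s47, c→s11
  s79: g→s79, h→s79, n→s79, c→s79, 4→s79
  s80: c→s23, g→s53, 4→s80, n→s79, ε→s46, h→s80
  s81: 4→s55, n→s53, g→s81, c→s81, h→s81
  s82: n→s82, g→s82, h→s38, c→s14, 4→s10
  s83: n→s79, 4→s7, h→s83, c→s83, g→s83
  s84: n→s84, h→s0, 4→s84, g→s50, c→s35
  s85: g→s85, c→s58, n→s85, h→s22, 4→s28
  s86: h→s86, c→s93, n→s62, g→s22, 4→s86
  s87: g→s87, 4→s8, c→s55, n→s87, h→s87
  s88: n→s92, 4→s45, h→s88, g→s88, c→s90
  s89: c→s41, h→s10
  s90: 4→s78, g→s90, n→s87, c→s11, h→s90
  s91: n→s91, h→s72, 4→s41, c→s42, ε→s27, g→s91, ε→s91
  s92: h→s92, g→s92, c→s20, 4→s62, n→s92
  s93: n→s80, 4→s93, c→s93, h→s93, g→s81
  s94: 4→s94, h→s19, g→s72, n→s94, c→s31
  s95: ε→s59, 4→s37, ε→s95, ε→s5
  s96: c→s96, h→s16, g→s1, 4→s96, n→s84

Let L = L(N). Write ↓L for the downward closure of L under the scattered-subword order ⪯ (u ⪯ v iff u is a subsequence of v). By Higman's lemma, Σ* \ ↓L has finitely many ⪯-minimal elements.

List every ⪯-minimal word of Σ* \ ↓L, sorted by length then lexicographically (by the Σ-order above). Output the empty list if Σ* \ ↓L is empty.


|Q|=98, |F|=85, |δ|=459 (16 ε).
min D↑ (84 st, q0=0, F={35}): 0:h→1,n→0,c→2,g→0,4→3 1:h→4,n→1,c→5,g→1,4→6 2:h→5,n→2,c→2,g→7,4→8 3:h→6,n→3,c→8,g→9,4→3 4:h→4,n→10,c→11,g→4,4→12 5:h→11,n→5,c→5,g→13,4→14 6:h→12,n→6,c→14,g→15,4→6 7:h→13,n→16,c→7,g→7,4→17 8:h→14,n→8,c→8,g→18,4→8 9:h→15,n→9,c→19,g→9,4→20 10:h→10,n→10,c→21,g→10,4→22 11:h→11,n→23,c→11,g→24,4→25 12:h→12,n→22,c→25,g→26,4→12 13:h→24,n→27,c→13,g→13,4→28 14:h→25,n→14,c→14,g→29,4→14 15:h→26,n→15,c→30,g→15,4→20 16:h→27,n→16,c→31,g→16,4→32 17:h→28,n→32,c→17,g→18,4→17 18:h→29,n→33,c→18,g→18,4→34 19:h→30,n→19,c→19,g→18,4→20 20:h→20,n→20,c→20,g→35,4→20 21:h→21,n→21,c→20,g→36,4→37 22:h→22,n→22,c→37,g→38,4→22 23:h→23,n→23,c→21,g→39,4→40 24:h→24,n→41,c→24,g→24,4→42 25:h→25,n→40,c→25,g→43,4→25 26:h→26,n→38,c→44,g→26,4→20 27:h→45,n→27,c→46,g→27,4→47 28:h→42,n→47,c→28,g→29,4→28 29:h→43,n→48,c→29,g→29,4→34 30:h→44,n→30,c→30,g→29,4→20 31:h→46,n→49,c→31,g→31,4→50 32:h→47,n→32,c→50,g→33,4→32 33:h→48,n→33,c→51,g→33,4→52 34:h→34,n→52,c→34,g→35,4→34 35:h→35,n→35,c→35,g→35,4→35 36:h→36,n→53,c→34,g→36,4→54 37:h→37,n→37,c→20,g→55,4→37 38:h→38,n→38,c→56,g→38,4→20 39:h→39,n→41,c→36,g→39,4→57 40:h→40,n→40,c→37,g→58,4→40 41:h→41,n→41,c→59,g→41,4→60 42:h→42,n→60,c→42,g→43,4→42 43:h→43,n→61,c→43,g→43,4→34 44:h→44,n→62,c→44,g→43,4→20 45:h→45,n→41,c→63,g→45,4→64 46:h→63,n→49,c→46,g→46,4→65 47:h→64,n→47,c→65,g→48,4→47 48:h→66,n→48,c→67,g→48,4→52 49:h→49,n→35,c→49,g→49,4→68 50:h→65,n→68,c→50,g→51,4→50 51:h→67,n→69,c→51,g→51,4→70 52:h→52,n→52,c→70,g→35,4→52 53:h→53,n→53,c→70,g→53,4→71 54:h→54,n→71,c→34,g→55,4→54 55:h→55,n→72,c→34,g→55,4→34 56:h→56,n→56,c→20,g→55,4→20 57:h→57,n→60,c→54,g→58,4→57 58:h→58,n→61,c→55,g→58,4→34 59:h→59,n→73,c→70,g→59,4→74 60:h→60,n→60,c→74,g→61,4→60 61:h→61,n→61,c→75,g→61,4→52 62:h→62,n→62,c→56,g→58,4→20 63:h→63,n→76,c→63,g→63,4→77 64:h→64,n→60,c→77,g→66,4→64 65:h→77,n→68,c→65,g→67,4→65 66:h→66,n→61,c→78,g→66,4→52 67:h→78,n→69,c→67,g→67,4→70 68:h→68,n→35,c→68,g→69,4→68 69:h→69,n→35,c→69,g→69,4→79 70:h→70,n→79,c→70,g→35,4→70 71:h→71,n→71,c→70,g→72,4→71 72:h→72,n→72,c→70,g→72,4→52 73:h→73,n→35,c→79,g→73,4→80 74:h→74,n→80,c→70,g→75,4→74 75:h→75,n→81,c→70,g→75,4→70 76:h→76,n→35,c→73,g→76,4→82 77:h→77,n→82,c→77,g→78,4→77 78:h→78,n→83,c→78,g→78,4→70 79:h→79,n→35,c→79,g→35,4→79 80:h→80,n→35,c→79,g→81,4→80 81:h→81,n→35,c→79,g→81,4→79 82:h→82,n→35,c→80,g→83,4→82 83:h→83,n→35,c→81,g→83,4→79 [Hopcroft].
'4g4g': run [95, 66, 37, 7, 2] end={s48,s79} ∉↓L; 4/4 deletions ∈↓L.
'hhnccg': N↓-sim [95, 79, 61, 40, 22, 7, 2] end={s48,s79} ∉↓L; 6/6 deletions ∈↓L.
'cgncnn': N↓-sim [95, 82, 64, 47, 28, 14, 1] end={s79} ∉↓L; 6/6 deletions ∈↓L.
3 obstructions.

Antichain: [4g4g, hhnccg, cgncnn].
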